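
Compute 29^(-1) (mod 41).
29^(-1) ≡ 17 (mod 41). Verification: 29 × 17 = 493 ≡ 1 (mod 41)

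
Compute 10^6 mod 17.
6 = 4 + 2 (binary 110). Repeated squaring mod 17: 10^1 ≡ 10; 10^2 ≡ 10² = 100 ≡ 15; 10^4 ≡ 15² = 225 ≡ 4. Multiply: 10^6 = 10^4 × 10^2 ≡ 4 × 15 (mod 17): 4 × 15 = 60 ≡ 9. So 10^6 ≡ 9 (mod 17).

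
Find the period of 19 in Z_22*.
Powers of 19 mod 22: 19^1≡19, 19^2≡9, 19^3≡17, 19^4≡15, 19^5≡21, 19^6≡3, 19^7≡13, 19^8≡5, 19^9≡7, 19^10≡1. Order = 10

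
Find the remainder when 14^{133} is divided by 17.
By Fermat: 14^{16} ≡ 1 (mod 17). 133 = 8×16 + 5. So 14^{133} ≡ 14^{5} ≡ 12 (mod 17)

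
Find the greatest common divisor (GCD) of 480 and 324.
12

Using the Euclidean algorithm:
480 = 1 × 324 + 156
324 = 2 × 156 + 12
156 = 13 × 12 + 0

GCD(480, 324) = 12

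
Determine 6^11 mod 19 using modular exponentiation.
Using repeated squaring. 11 = 8 + 2 + 1 (binary 1011). Repeated squaring mod 19: 6^1 ≡ 6; 6^2 ≡ 6² = 36 ≡ 17; 6^4 ≡ 17² = 289 ≡ 4; 6^8 ≡ 4² = 16 ≡ 16. Multiply: 6^11 = 6^8 × 6^2 × 6^1 ≡ 16 × 17 × 6 (mod 19): 16 × 17 = 272 ≡ 6; 6 × 6 = 36 ≡ 17. So 6^11 ≡ 17 (mod 19).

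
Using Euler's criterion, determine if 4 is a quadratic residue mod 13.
By Euler's criterion: 4^{6} ≡ 1 (mod 13). Since this equals 1, 4 is a QR.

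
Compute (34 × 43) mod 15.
7

(34 × 43) = 1462
1462 mod 15 = 7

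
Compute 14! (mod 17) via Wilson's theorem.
(16)! = (14)! × (15) × (16) ≡ -1 (mod 17). So (14)! ≡ -1 × [(16)(15)]^(-1) ≡ 8 (mod 17)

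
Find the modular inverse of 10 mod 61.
10^(-1) ≡ 55 (mod 61). Verification: 10 × 55 = 550 ≡ 1 (mod 61)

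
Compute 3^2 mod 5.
2 = 2 (binary 10). Repeated squaring mod 5: 3^1 ≡ 3; 3^2 ≡ 3² = 9 ≡ 4. So 3^2 ≡ 4 (mod 5).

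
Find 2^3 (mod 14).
3 = 2 + 1 (binary 11). Repeated squaring mod 14: 2^1 ≡ 2; 2^2 ≡ 2² = 4 ≡ 4. Multiply: 2^3 = 2^2 × 2^1 ≡ 4 × 2 (mod 14): 4 × 2 = 8 ≡ 8. So 2^3 ≡ 8 (mod 14).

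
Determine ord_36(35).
Powers of 35 mod 36: 35^1≡35, 35^2≡1. Order = 2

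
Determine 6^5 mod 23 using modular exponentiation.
5 = 4 + 1 (binary 101). Repeated squaring mod 23: 6^1 ≡ 6; 6^2 ≡ 6² = 36 ≡ 13; 6^4 ≡ 13² = 169 ≡ 8. Multiply: 6^5 = 6^4 × 6^1 ≡ 8 × 6 (mod 23): 8 × 6 = 48 ≡ 2. So 6^5 ≡ 2 (mod 23).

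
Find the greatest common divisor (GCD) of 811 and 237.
1

Using the Euclidean algorithm:
811 = 3 × 237 + 100
237 = 2 × 100 + 37
100 = 2 × 37 + 26
37 = 1 × 26 + 11
26 = 2 × 11 + 4
11 = 2 × 4 + 3
4 = 1 × 3 + 1
3 = 3 × 1 + 0

GCD(811, 237) = 1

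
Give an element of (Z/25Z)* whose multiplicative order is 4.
7 has order 4 mod 25 since 7^{4} ≡ 1 (mod 25) and no smaller power works.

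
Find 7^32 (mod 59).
Using repeated squaring. 32 = 32 (binary 100000). Repeated squaring mod 59: 7^1 ≡ 7; 7^2 ≡ 7² = 49 ≡ 49; 7^4 ≡ 49² = 2401 ≡ 41; 7^8 ≡ 41² = 1681 ≡ 29; 7^16 ≡ 29² = 841 ≡ 15; 7^32 ≡ 15² = 225 ≡ 48. So 7^32 ≡ 48 (mod 59).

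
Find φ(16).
8

Prime factorization: 16 = 2^4
Using the formula φ(n) = n × Π(1 - 1/p) for each prime factor p:
φ(16) = 16 × (1 - 1/2)
φ(16) = 8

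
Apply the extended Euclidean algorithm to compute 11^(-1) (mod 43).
Extended GCD: 11(4) + 43(-1) = 1. So 11^(-1) ≡ 4 ≡ 4 (mod 43). Verify: 11 × 4 = 44 ≡ 1 (mod 43)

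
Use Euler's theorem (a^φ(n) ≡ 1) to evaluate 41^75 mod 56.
By Euler: 41^{24} ≡ 1 (mod 56) since gcd(41, 56) = 1. 75 = 3×24 + 3. So 41^{75} ≡ 41^{3} ≡ 41 (mod 56)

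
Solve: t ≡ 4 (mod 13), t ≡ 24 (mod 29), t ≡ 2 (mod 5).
M = 13 × 29 × 5 = 1885. M₁ = 145, y₁ ≡ 7 (mod 13). M₂ = 65, y₂ ≡ 25 (mod 29). M₃ = 377, y₃ ≡ 3 (mod 5). t = 4×145×7 + 24×65×25 + 2×377×3 ≡ 82 (mod 1885)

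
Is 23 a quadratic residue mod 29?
By Euler's criterion: 23^{14} ≡ 1 (mod 29). Since this equals 1, 23 is a QR.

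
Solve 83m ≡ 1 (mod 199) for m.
83^(-1) ≡ 12 (mod 199). Verification: 83 × 12 = 996 ≡ 1 (mod 199)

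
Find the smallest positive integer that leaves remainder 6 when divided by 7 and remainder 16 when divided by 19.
M = 7 × 19 = 133. M₁ = 19, y₁ ≡ 3 (mod 7). M₂ = 7, y₂ ≡ 11 (mod 19). x = 6×19×3 + 16×7×11 ≡ 111 (mod 133). The smallest positive such number is 111.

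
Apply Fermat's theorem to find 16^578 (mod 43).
By Fermat: 16^{42} ≡ 1 (mod 43). 578 ≡ 32 (mod 42). So 16^{578} ≡ 16^{32} ≡ 4 (mod 43)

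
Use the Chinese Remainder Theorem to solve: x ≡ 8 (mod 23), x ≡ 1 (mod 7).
8

Using the Chinese Remainder Theorem:
M = product of moduli = 161
For equation 1: M_1 = 7, 7 ≡ 7 (mod 23), inverse of 7 mod 23 is 10 (check: 7 × 10 = 70 ≡ 1 (mod 23))
For equation 2: M_2 = 23, 23 ≡ 2 (mod 7), inverse of 23 mod 7 is 4 (check: 2 × 4 = 8 ≡ 1 (mod 7))
Combine: x ≡ Σ r_i×M_i×(M_i⁻¹ mod m_i) = 8×7×10 + 1×23×4 = 560 + 92 = 652
652 mod 161 = 8
x ≡ 8 (mod 161)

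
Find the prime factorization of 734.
2 × 367

Divide by primes starting from smallest:
734 ÷ 2 = 367
367 ÷ 367 = 1

734 = 2 × 367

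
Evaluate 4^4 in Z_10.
4 = 4 (binary 100). Repeated squaring mod 10: 4^1 ≡ 4; 4^2 ≡ 4² = 16 ≡ 6; 4^4 ≡ 6² = 36 ≡ 6. So 4^4 ≡ 6 (mod 10).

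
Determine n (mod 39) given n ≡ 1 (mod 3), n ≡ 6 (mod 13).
19

Using the Chinese Remainder Theorem:
M = product of moduli = 39
For equation 1: M_1 = 13, 13 ≡ 1 (mod 3), inverse of 13 mod 3 is 1 (check: 1 × 1 = 1 ≡ 1 (mod 3))
For equation 2: M_2 = 3, 3 ≡ 3 (mod 13), inverse of 3 mod 13 is 9 (check: 3 × 9 = 27 ≡ 1 (mod 13))
Combine: n ≡ Σ r_i×M_i×(M_i⁻¹ mod m_i) = 1×13×1 + 6×3×9 = 13 + 162 = 175
175 mod 39 = 19
n ≡ 19 (mod 39)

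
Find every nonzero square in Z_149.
QRs mod 149: {1, 4, 5, 6, 7, 9, 16, 17, 19, 20, 22, 24, 25, 26, 28, 29, 30, 31, 33, 35, 36, 37, 39, 42, 45, 46, 47, 49, 53, 54, 61, 63, 64, 67, 68, 69, 73, 76, 80, 81, 82, 85, 86, 88, 95, 96, 100, 102, 103, 104, 107, 110, 112, 113, 114, 116, 118, 119, 120, 121, 123, 124, 125, 127, 129, 130, 132, 133, 140, 142, 143, 144, 145, 148}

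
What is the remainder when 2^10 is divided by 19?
10 = 8 + 2 (binary 1010). Repeated squaring mod 19: 2^1 ≡ 2; 2^2 ≡ 2² = 4 ≡ 4; 2^4 ≡ 4² = 16 ≡ 16; 2^8 ≡ 16² = 256 ≡ 9. Multiply: 2^10 = 2^8 × 2^2 ≡ 9 × 4 (mod 19): 9 × 4 = 36 ≡ 17. So 2^10 ≡ 17 (mod 19).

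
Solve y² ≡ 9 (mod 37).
The square roots of 9 mod 37 are 34 and 3. Verify: 34² = 1156 ≡ 9 (mod 37)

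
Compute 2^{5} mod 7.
4

Using successive squaring:
Binary expansion of 5: 101
Powers of 2 mod 7 (each is the square of the previous):
  2^1 ≡ 2 (mod 7)
  2^2 ≡ 2² = 4 ≡ 4 (mod 7)
  2^4 ≡ 4² = 16 ≡ 2 (mod 7)
5 = 4 + 1, so 2^5 = 2^4 × 2^1 ≡ 2 × 2 (mod 7)
Multiplying step by step:
  2 × 2 = 4 ≡ 4 (mod 7)
Result: 2^5 ≡ 4 (mod 7)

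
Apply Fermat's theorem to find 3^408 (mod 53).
By Fermat: 3^{52} ≡ 1 (mod 53). 408 ≡ 44 (mod 52). So 3^{408} ≡ 3^{44} ≡ 24 (mod 53)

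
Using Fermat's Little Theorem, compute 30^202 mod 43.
By Fermat: 30^{42} ≡ 1 (mod 43). 202 = 4×42 + 34. So 30^{202} ≡ 30^{34} ≡ 17 (mod 43)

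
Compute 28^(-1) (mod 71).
33

Using Extended Euclidean Algorithm:
gcd(28, 71) = 1
Bezout coefficients: 28 × 33 + 71 × -13 = 1
So 28 × 33 ≡ 1 (mod 71)
The inverse is 33 mod 71 = 33
Verification: 28 × 33 = 924 = 13 × 71 + 1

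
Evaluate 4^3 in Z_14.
3 = 2 + 1 (binary 11). Repeated squaring mod 14: 4^1 ≡ 4; 4^2 ≡ 4² = 16 ≡ 2. Multiply: 4^3 = 4^2 × 4^1 ≡ 2 × 4 (mod 14): 2 × 4 = 8 ≡ 8. So 4^3 ≡ 8 (mod 14).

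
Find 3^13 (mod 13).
Using Fermat: 3^{12} ≡ 1 (mod 13). 13 ≡ 1 (mod 12). So 3^{13} ≡ 3^{1} ≡ 3 (mod 13)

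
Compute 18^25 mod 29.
Using repeated squaring. 25 = 16 + 8 + 1 (binary 11001). Repeated squaring mod 29: 18^1 ≡ 18; 18^2 ≡ 18² = 324 ≡ 5; 18^4 ≡ 5² = 25 ≡ 25; 18^8 ≡ 25² = 625 ≡ 16; 18^16 ≡ 16² = 256 ≡ 24. Multiply: 18^25 = 18^16 × 18^8 × 18^1 ≡ 24 × 16 × 18 (mod 29): 24 × 16 = 384 ≡ 7; 7 × 18 = 126 ≡ 10. So 18^25 ≡ 10 (mod 29).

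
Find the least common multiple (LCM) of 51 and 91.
4641

First find GCD(51, 91) using the Euclidean algorithm:
51 = 0 × 91 + 51
91 = 1 × 51 + 40
51 = 1 × 40 + 11
40 = 3 × 11 + 7
11 = 1 × 7 + 4
7 = 1 × 4 + 3
4 = 1 × 3 + 1
3 = 3 × 1 + 0
GCD(51, 91) = 1

LCM formula: LCM(a, b) = (a × b) / GCD(a, b)
LCM(51, 91) = (51 × 91) / 1
LCM(51, 91) = 4641 / 1
LCM(51, 91) = 4641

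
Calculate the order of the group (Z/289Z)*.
272

Prime factorization: 289 = 17^2
Using the formula φ(n) = n × Π(1 - 1/p) for each prime factor p:
φ(289) = 289 × (1 - 1/17)
φ(289) = 272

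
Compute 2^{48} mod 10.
6

Using successive squaring:
Binary expansion of 48: 110000
Powers of 2 mod 10 (each is the square of the previous):
  2^1 ≡ 2 (mod 10)
  2^2 ≡ 2² = 4 ≡ 4 (mod 10)
  2^4 ≡ 4² = 16 ≡ 6 (mod 10)
  2^8 ≡ 6² = 36 ≡ 6 (mod 10)
  2^16 ≡ 6² = 36 ≡ 6 (mod 10)
  2^32 ≡ 6² = 36 ≡ 6 (mod 10)
48 = 32 + 16, so 2^48 = 2^32 × 2^16 ≡ 6 × 6 (mod 10)
Multiplying step by step:
  6 × 6 = 36 ≡ 6 (mod 10)
Result: 2^48 ≡ 6 (mod 10)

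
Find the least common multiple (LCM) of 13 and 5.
65

First find GCD(13, 5) using the Euclidean algorithm:
13 = 2 × 5 + 3
5 = 1 × 3 + 2
3 = 1 × 2 + 1
2 = 2 × 1 + 0
GCD(13, 5) = 1

LCM formula: LCM(a, b) = (a × b) / GCD(a, b)
LCM(13, 5) = (13 × 5) / 1
LCM(13, 5) = 65 / 1
LCM(13, 5) = 65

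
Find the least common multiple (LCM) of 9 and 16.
144

First find GCD(9, 16) using the Euclidean algorithm:
9 = 0 × 16 + 9
16 = 1 × 9 + 7
9 = 1 × 7 + 2
7 = 3 × 2 + 1
2 = 2 × 1 + 0
GCD(9, 16) = 1

LCM formula: LCM(a, b) = (a × b) / GCD(a, b)
LCM(9, 16) = (9 × 16) / 1
LCM(9, 16) = 144 / 1
LCM(9, 16) = 144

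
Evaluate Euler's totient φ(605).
440

Prime factorization: 605 = 5 × 11^2
Using the formula φ(n) = n × Π(1 - 1/p) for each prime factor p:
φ(605) = 605 × (1 - 1/5) × (1 - 1/11)
φ(605) = 440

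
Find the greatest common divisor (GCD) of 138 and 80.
2

Using the Euclidean algorithm:
138 = 1 × 80 + 58
80 = 1 × 58 + 22
58 = 2 × 22 + 14
22 = 1 × 14 + 8
14 = 1 × 8 + 6
8 = 1 × 6 + 2
6 = 3 × 2 + 0

GCD(138, 80) = 2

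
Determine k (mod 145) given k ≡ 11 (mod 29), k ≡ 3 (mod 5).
98

Using the Chinese Remainder Theorem:
M = product of moduli = 145
For equation 1: M_1 = 5, 5 ≡ 5 (mod 29), inverse of 5 mod 29 is 6 (check: 5 × 6 = 30 ≡ 1 (mod 29))
For equation 2: M_2 = 29, 29 ≡ 4 (mod 5), inverse of 29 mod 5 is 4 (check: 4 × 4 = 16 ≡ 1 (mod 5))
Combine: k ≡ Σ r_i×M_i×(M_i⁻¹ mod m_i) = 11×5×6 + 3×29×4 = 330 + 348 = 678
678 mod 145 = 98
k ≡ 98 (mod 145)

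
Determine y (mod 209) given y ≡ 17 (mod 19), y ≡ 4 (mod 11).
169

Using the Chinese Remainder Theorem:
M = product of moduli = 209
For equation 1: M_1 = 11, 11 ≡ 11 (mod 19), inverse of 11 mod 19 is 7 (check: 11 × 7 = 77 ≡ 1 (mod 19))
For equation 2: M_2 = 19, 19 ≡ 8 (mod 11), inverse of 19 mod 11 is 7 (check: 8 × 7 = 56 ≡ 1 (mod 11))
Combine: y ≡ Σ r_i×M_i×(M_i⁻¹ mod m_i) = 17×11×7 + 4×19×7 = 1309 + 532 = 1841
1841 mod 209 = 169
y ≡ 169 (mod 209)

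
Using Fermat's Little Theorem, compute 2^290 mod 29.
By Fermat: 2^{28} ≡ 1 (mod 29). 290 ≡ 10 (mod 28). So 2^{290} ≡ 2^{10} ≡ 9 (mod 29)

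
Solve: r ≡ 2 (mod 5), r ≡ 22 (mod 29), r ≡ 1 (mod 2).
M = 5 × 29 × 2 = 290. M₁ = 58, y₁ ≡ 2 (mod 5). M₂ = 10, y₂ ≡ 3 (mod 29). M₃ = 145, y₃ ≡ 1 (mod 2). r = 2×58×2 + 22×10×3 + 1×145×1 ≡ 167 (mod 290)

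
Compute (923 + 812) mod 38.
25

(923 + 812) = 1735
1735 mod 38 = 25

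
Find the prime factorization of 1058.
2 × 23^2

Divide by primes starting from smallest:
1058 ÷ 2 = 529
529 ÷ 23 = 23
23 ÷ 23 = 1

1058 = 2 × 23^2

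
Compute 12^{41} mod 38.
8

Using successive squaring:
Binary expansion of 41: 101001
Powers of 12 mod 38 (each is the square of the previous):
  12^1 ≡ 12 (mod 38)
  12^2 ≡ 12² = 144 ≡ 30 (mod 38)
  12^4 ≡ 30² = 900 ≡ 26 (mod 38)
  12^8 ≡ 26² = 676 ≡ 30 (mod 38)
  12^16 ≡ 30² = 900 ≡ 26 (mod 38)
  12^32 ≡ 26² = 676 ≡ 30 (mod 38)
41 = 32 + 8 + 1, so 12^41 = 12^32 × 12^8 × 12^1 ≡ 30 × 30 × 12 (mod 38)
Multiplying step by step:
  30 × 30 = 900 ≡ 26 (mod 38)
  26 × 12 = 312 ≡ 8 (mod 38)
Result: 12^41 ≡ 8 (mod 38)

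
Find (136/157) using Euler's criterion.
(136/157) = 136^{78} mod 157 = -1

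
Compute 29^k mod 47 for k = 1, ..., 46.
g^1, g^2, ..., g^{46} mod 47: {29, 42, 43, 25, 20, 16, 41, 14, 30, 24, 38, 21, 45, 36, 10, 8, 44, 7, 15, 12, 19, 34, 46, 18, 5, 4, 22, 27, 31, 6, 33, 17, 23, 9, 26, 2, 11, 37, 39, 3, 40, 32, 35, 28, 13, 1}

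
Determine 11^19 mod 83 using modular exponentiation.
Using repeated squaring. 19 = 16 + 2 + 1 (binary 10011). Repeated squaring mod 83: 11^1 ≡ 11; 11^2 ≡ 11² = 121 ≡ 38; 11^4 ≡ 38² = 1444 ≡ 33; 11^8 ≡ 33² = 1089 ≡ 10; 11^16 ≡ 10² = 100 ≡ 17. Multiply: 11^19 = 11^16 × 11^2 × 11^1 ≡ 17 × 38 × 11 (mod 83): 17 × 38 = 646 ≡ 65; 65 × 11 = 715 ≡ 51. So 11^19 ≡ 51 (mod 83).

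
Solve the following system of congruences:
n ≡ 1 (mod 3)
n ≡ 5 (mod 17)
22

Using the Chinese Remainder Theorem:
M = product of moduli = 51
For equation 1: M_1 = 17, 17 ≡ 2 (mod 3), inverse of 17 mod 3 is 2 (check: 2 × 2 = 4 ≡ 1 (mod 3))
For equation 2: M_2 = 3, 3 ≡ 3 (mod 17), inverse of 3 mod 17 is 6 (check: 3 × 6 = 18 ≡ 1 (mod 17))
Combine: n ≡ Σ r_i×M_i×(M_i⁻¹ mod m_i) = 1×17×2 + 5×3×6 = 34 + 90 = 124
124 mod 51 = 22
n ≡ 22 (mod 51)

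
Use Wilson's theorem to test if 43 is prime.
(42)! mod 43 = 42. Since 42 ≡ -1 (mod 43), 43 is prime.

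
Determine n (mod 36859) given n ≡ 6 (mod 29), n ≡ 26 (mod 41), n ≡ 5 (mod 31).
22945

Using the Chinese Remainder Theorem:
M = product of moduli = 36859
For equation 1: M_1 = 1271, 1271 ≡ 24 (mod 29), inverse of 1271 mod 29 is 23 (check: 24 × 23 = 552 ≡ 1 (mod 29))
For equation 2: M_2 = 899, 899 ≡ 38 (mod 41), inverse of 899 mod 41 is 27 (check: 38 × 27 = 1026 ≡ 1 (mod 41))
For equation 3: M_3 = 1189, 1189 ≡ 11 (mod 31), inverse of 1189 mod 31 is 17 (check: 11 × 17 = 187 ≡ 1 (mod 31))
Combine: n ≡ Σ r_i×M_i×(M_i⁻¹ mod m_i) = 6×1271×23 + 26×899×27 + 5×1189×17 = 175398 + 631098 + 101065 = 907561
907561 mod 36859 = 22945
n ≡ 22945 (mod 36859)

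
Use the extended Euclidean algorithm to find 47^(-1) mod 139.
Extended GCD: 47(-68) + 139(23) = 1. So 47^(-1) ≡ 71 ≡ 71 (mod 139). Verify: 47 × 71 = 3337 ≡ 1 (mod 139)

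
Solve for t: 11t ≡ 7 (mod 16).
5

Since gcd(11, 16) = 1 divides 7, a solution exists.
Multiply both sides by the inverse of 11 mod 16:
  11^(-1) mod 16 = 3
  x ≡ 3 × 7 ≡ 21 ≡ 5 (mod 16)
Verification: 11 × 5 = 55 = 3 × 16 + 7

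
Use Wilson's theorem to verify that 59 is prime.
(58)! mod 59 = 58. Since this equals -1 (mod 59), Wilson confirms 59 is prime.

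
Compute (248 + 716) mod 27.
19

(248 + 716) = 964
964 mod 27 = 19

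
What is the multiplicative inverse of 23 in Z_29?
24

Using Extended Euclidean Algorithm:
gcd(23, 29) = 1
Bezout coefficients: 23 × -5 + 29 × 4 = 1
So 23 × -5 ≡ 1 (mod 29)
The inverse is -5 mod 29 = 24
Verification: 23 × 24 = 552 = 19 × 29 + 1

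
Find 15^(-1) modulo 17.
8

Using Extended Euclidean Algorithm:
gcd(15, 17) = 1
Bezout coefficients: 15 × 8 + 17 × -7 = 1
So 15 × 8 ≡ 1 (mod 17)
The inverse is 8 mod 17 = 8
Verification: 15 × 8 = 120 = 7 × 17 + 1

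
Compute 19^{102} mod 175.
36

Using successive squaring:
Binary expansion of 102: 1100110
Powers of 19 mod 175 (each is the square of the previous):
  19^1 ≡ 19 (mod 175)
  19^2 ≡ 19² = 361 ≡ 11 (mod 175)
  19^4 ≡ 11² = 121 ≡ 121 (mod 175)
  19^8 ≡ 121² = 14641 ≡ 116 (mod 175)
  19^16 ≡ 116² = 13456 ≡ 156 (mod 175)
  19^32 ≡ 156² = 24336 ≡ 11 (mod 175)
  19^64 ≡ 11² = 121 ≡ 121 (mod 175)
102 = 64 + 32 + 4 + 2, so 19^102 = 19^64 × 19^32 × 19^4 × 19^2 ≡ 121 × 11 × 121 × 11 (mod 175)
Multiplying step by step:
  121 × 11 = 1331 ≡ 106 (mod 175)
  106 × 121 = 12826 ≡ 51 (mod 175)
  51 × 11 = 561 ≡ 36 (mod 175)
Result: 19^102 ≡ 36 (mod 175)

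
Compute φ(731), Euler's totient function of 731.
672

Prime factorization: 731 = 17 × 43
Using the formula φ(n) = n × Π(1 - 1/p) for each prime factor p:
φ(731) = 731 × (1 - 1/17) × (1 - 1/43)
φ(731) = 672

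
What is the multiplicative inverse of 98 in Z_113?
15

Using Extended Euclidean Algorithm:
gcd(98, 113) = 1
Bezout coefficients: 98 × 15 + 113 × -13 = 1
So 98 × 15 ≡ 1 (mod 113)
The inverse is 15 mod 113 = 15
Verification: 98 × 15 = 1470 = 13 × 113 + 1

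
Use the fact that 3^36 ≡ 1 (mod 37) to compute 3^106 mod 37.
By Fermat: 3^{36} ≡ 1 (mod 37). 106 = 2×36 + 34. So 3^{106} ≡ 3^{34} ≡ 33 (mod 37)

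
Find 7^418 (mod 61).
Using Fermat: 7^{60} ≡ 1 (mod 61). 418 ≡ 58 (mod 60). So 7^{418} ≡ 7^{58} ≡ 5 (mod 61)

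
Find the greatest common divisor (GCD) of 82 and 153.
1

Using the Euclidean algorithm:
82 = 0 × 153 + 82
153 = 1 × 82 + 71
82 = 1 × 71 + 11
71 = 6 × 11 + 5
11 = 2 × 5 + 1
5 = 5 × 1 + 0

GCD(82, 153) = 1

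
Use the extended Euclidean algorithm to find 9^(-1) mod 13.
Extended GCD: 9(3) + 13(-2) = 1. So 9^(-1) ≡ 3 ≡ 3 (mod 13). Verify: 9 × 3 = 27 ≡ 1 (mod 13)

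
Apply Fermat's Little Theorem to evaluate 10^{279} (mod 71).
64

By Fermat's Little Theorem, a^(p-1) ≡ 1 (mod p) for prime p and gcd(a, p) = 1
Here p = 71, so 10^70 ≡ 1 (mod 71)
We can reduce the exponent: 279 mod 70 = 69
So 10^279 ≡ 10^69 (mod 71)
Computing: 10^69 mod 71 = 64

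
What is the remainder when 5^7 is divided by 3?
5 ≡ 2 (mod 3). 7 = 4 + 2 + 1 (binary 111). Repeated squaring mod 3: 2^1 ≡ 2; 2^2 ≡ 2² = 4 ≡ 1; 2^4 ≡ 1² = 1 ≡ 1. Multiply: 5^7 ≡ 2^4 × 2^2 × 2^1 ≡ 1 × 1 × 2 (mod 3): 1 × 1 = 1 ≡ 1; 1 × 2 = 2 ≡ 2. So 5^7 ≡ 2 (mod 3).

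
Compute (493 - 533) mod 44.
4

(493 - 533) = -40
-40 mod 44 = 4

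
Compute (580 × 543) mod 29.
0

(580 × 543) = 314940
314940 mod 29 = 0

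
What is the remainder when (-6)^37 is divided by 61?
Using repeated squaring. (-6) ≡ 55 (mod 61). 37 = 32 + 4 + 1 (binary 100101). Repeated squaring mod 61: 55^1 ≡ 55; 55^2 ≡ 55² = 3025 ≡ 36; 55^4 ≡ 36² = 1296 ≡ 15; 55^8 ≡ 15² = 225 ≡ 42; 55^16 ≡ 42² = 1764 ≡ 56; 55^32 ≡ 56² = 3136 ≡ 25. Multiply: (-6)^37 ≡ 55^32 × 55^4 × 55^1 ≡ 25 × 15 × 55 (mod 61): 25 × 15 = 375 ≡ 9; 9 × 55 = 495 ≡ 7. So (-6)^37 ≡ 7 (mod 61).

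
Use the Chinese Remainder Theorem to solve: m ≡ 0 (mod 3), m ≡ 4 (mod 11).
M = 3 × 11 = 33. M₁ = 11, y₁ ≡ 2 (mod 3). M₂ = 3, y₂ ≡ 4 (mod 11). m = 0×11×2 + 4×3×4 ≡ 15 (mod 33)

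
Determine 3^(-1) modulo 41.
3^(-1) ≡ 14 (mod 41). Verification: 3 × 14 = 42 ≡ 1 (mod 41)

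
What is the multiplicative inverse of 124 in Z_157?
124^(-1) ≡ 19 (mod 157). Verification: 124 × 19 = 2356 ≡ 1 (mod 157)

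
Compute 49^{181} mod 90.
49

Using successive squaring:
Binary expansion of 181: 10110101
Powers of 49 mod 90 (each is the square of the previous):
  49^1 ≡ 49 (mod 90)
  49^2 ≡ 49² = 2401 ≡ 61 (mod 90)
  49^4 ≡ 61² = 3721 ≡ 31 (mod 90)
  49^8 ≡ 31² = 961 ≡ 61 (mod 90)
  49^16 ≡ 61² = 3721 ≡ 31 (mod 90)
  49^32 ≡ 31² = 961 ≡ 61 (mod 90)
  49^64 ≡ 61² = 3721 ≡ 31 (mod 90)
  49^128 ≡ 31² = 961 ≡ 61 (mod 90)
181 = 128 + 32 + 16 + 4 + 1, so 49^181 = 49^128 × 49^32 × 49^16 × 49^4 × 49^1 ≡ 61 × 61 × 31 × 31 × 49 (mod 90)
Multiplying step by step:
  61 × 61 = 3721 ≡ 31 (mod 90)
  31 × 31 = 961 ≡ 61 (mod 90)
  61 × 31 = 1891 ≡ 1 (mod 90)
  1 × 49 = 49 ≡ 49 (mod 90)
Result: 49^181 ≡ 49 (mod 90)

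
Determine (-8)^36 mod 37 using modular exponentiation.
Using Fermat: (-8)^{36} ≡ 1 (mod 37). 36 ≡ 0 (mod 36). So (-8)^{36} ≡ (-8)^{0} ≡ 1 (mod 37)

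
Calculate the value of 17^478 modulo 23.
Using Fermat: 17^{22} ≡ 1 (mod 23). 478 ≡ 16 (mod 22). So 17^{478} ≡ 17^{16} ≡ 2 (mod 23)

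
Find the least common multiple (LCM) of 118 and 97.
11446

First find GCD(118, 97) using the Euclidean algorithm:
118 = 1 × 97 + 21
97 = 4 × 21 + 13
21 = 1 × 13 + 8
13 = 1 × 8 + 5
8 = 1 × 5 + 3
5 = 1 × 3 + 2
3 = 1 × 2 + 1
2 = 2 × 1 + 0
GCD(118, 97) = 1

LCM formula: LCM(a, b) = (a × b) / GCD(a, b)
LCM(118, 97) = (118 × 97) / 1
LCM(118, 97) = 11446 / 1
LCM(118, 97) = 11446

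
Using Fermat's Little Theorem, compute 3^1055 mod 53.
By Fermat: 3^{52} ≡ 1 (mod 53). 1055 ≡ 15 (mod 52). So 3^{1055} ≡ 3^{15} ≡ 5 (mod 53)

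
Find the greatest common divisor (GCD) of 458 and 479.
1

Using the Euclidean algorithm:
458 = 0 × 479 + 458
479 = 1 × 458 + 21
458 = 21 × 21 + 17
21 = 1 × 17 + 4
17 = 4 × 4 + 1
4 = 4 × 1 + 0

GCD(458, 479) = 1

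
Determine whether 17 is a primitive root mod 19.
p - 1 = 18 has prime divisors 2, 3. Check 17^(18/q) mod 19 for each: 17^(18/2) = 17^9 ≡ 1, 17^(18/3) = 17^6 ≡ 7 (mod 19). Since 17^9 ≡ 1 (mod 19), the order of 17 divides 9 (in fact the order is 9) ≠ 18, so it is not a primitive root.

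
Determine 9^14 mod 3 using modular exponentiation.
Using repeated squaring. 9 ≡ 0 (mod 3). 14 = 8 + 4 + 2 (binary 1110). Repeated squaring mod 3: 0^1 ≡ 0; 0^2 ≡ 0² = 0 ≡ 0; 0^4 ≡ 0² = 0 ≡ 0; 0^8 ≡ 0² = 0 ≡ 0. Multiply: 9^14 ≡ 0^8 × 0^4 × 0^2 ≡ 0 × 0 × 0 (mod 3): 0 × 0 = 0 ≡ 0; 0 × 0 = 0 ≡ 0. So 9^14 ≡ 0 (mod 3).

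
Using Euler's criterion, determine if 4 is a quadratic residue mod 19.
By Euler's criterion: 4^{9} ≡ 1 (mod 19). Since this equals 1, 4 is a QR.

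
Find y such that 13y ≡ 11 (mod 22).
11

Since gcd(13, 22) = 1 divides 11, a solution exists.
Multiply both sides by the inverse of 13 mod 22:
  13^(-1) mod 22 = 17
  x ≡ 17 × 11 ≡ 187 ≡ 11 (mod 22)
Verification: 13 × 11 = 143 = 6 × 22 + 11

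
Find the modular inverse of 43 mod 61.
43^(-1) ≡ 44 (mod 61). Verification: 43 × 44 = 1892 ≡ 1 (mod 61)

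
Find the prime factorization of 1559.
1559

Divide by primes starting from smallest:
1559 ÷ 1559 = 1

1559 = 1559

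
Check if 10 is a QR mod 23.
By Euler's criterion: 10^{11} ≡ 22 (mod 23). Since this equals -1 (≡ 22), 10 is not a QR.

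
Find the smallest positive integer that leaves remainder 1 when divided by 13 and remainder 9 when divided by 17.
M = 13 × 17 = 221. M₁ = 17, y₁ ≡ 10 (mod 13). M₂ = 13, y₂ ≡ 4 (mod 17). x = 1×17×10 + 9×13×4 ≡ 196 (mod 221). The smallest positive such number is 196.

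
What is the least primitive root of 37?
2

A primitive root g modulo p has order p-1 = 36
Prime divisors of 36: [2, 3]
g is a primitive root iff g^(36/q) ≢ 1 (mod 37) for each prime divisor q
Testing small values:
  g = 2: 2^18 ≡ 36, 2^12 ≡ 26 (mod 37) → none is 1, primitive root!
The smallest primitive root is 2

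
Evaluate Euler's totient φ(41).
40

Prime factorization: 41 = 41
Using the formula φ(n) = n × Π(1 - 1/p) for each prime factor p:
φ(41) = 41 × (1 - 1/41)
φ(41) = 40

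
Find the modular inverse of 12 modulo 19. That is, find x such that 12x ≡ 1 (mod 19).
8

Using Extended Euclidean Algorithm:
gcd(12, 19) = 1
Bezout coefficients: 12 × 8 + 19 × -5 = 1
So 12 × 8 ≡ 1 (mod 19)
The inverse is 8 mod 19 = 8
Verification: 12 × 8 = 96 = 5 × 19 + 1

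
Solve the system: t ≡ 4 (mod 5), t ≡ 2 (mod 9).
M = 5 × 9 = 45. M₁ = 9, y₁ ≡ 4 (mod 5). M₂ = 5, y₂ ≡ 2 (mod 9). t = 4×9×4 + 2×5×2 ≡ 29 (mod 45)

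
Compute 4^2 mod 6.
2 = 2 (binary 10). Repeated squaring mod 6: 4^1 ≡ 4; 4^2 ≡ 4² = 16 ≡ 4. So 4^2 ≡ 4 (mod 6).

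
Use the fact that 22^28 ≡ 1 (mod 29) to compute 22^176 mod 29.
By Fermat: 22^{28} ≡ 1 (mod 29). 176 = 6×28 + 8. So 22^{176} ≡ 22^{8} ≡ 7 (mod 29)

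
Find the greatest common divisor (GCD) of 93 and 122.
1

Using the Euclidean algorithm:
93 = 0 × 122 + 93
122 = 1 × 93 + 29
93 = 3 × 29 + 6
29 = 4 × 6 + 5
6 = 1 × 5 + 1
5 = 5 × 1 + 0

GCD(93, 122) = 1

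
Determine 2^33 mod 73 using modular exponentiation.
Using repeated squaring. 33 = 32 + 1 (binary 100001). Repeated squaring mod 73: 2^1 ≡ 2; 2^2 ≡ 2² = 4 ≡ 4; 2^4 ≡ 4² = 16 ≡ 16; 2^8 ≡ 16² = 256 ≡ 37; 2^16 ≡ 37² = 1369 ≡ 55; 2^32 ≡ 55² = 3025 ≡ 32. Multiply: 2^33 = 2^32 × 2^1 ≡ 32 × 2 (mod 73): 32 × 2 = 64 ≡ 64. So 2^33 ≡ 64 (mod 73).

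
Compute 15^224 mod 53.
Using Fermat: 15^{52} ≡ 1 (mod 53). 224 ≡ 16 (mod 52). So 15^{224} ≡ 15^{16} ≡ 36 (mod 53)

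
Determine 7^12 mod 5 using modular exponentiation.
Using Fermat: 7^{4} ≡ 1 (mod 5). 12 ≡ 0 (mod 4). So 7^{12} ≡ 7^{0} ≡ 1 (mod 5)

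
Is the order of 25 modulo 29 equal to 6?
No, the actual order is 7, not 6.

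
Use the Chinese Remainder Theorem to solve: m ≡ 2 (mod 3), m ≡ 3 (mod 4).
M = 3 × 4 = 12. M₁ = 4, y₁ ≡ 1 (mod 3). M₂ = 3, y₂ ≡ 3 (mod 4). m = 2×4×1 + 3×3×3 ≡ 11 (mod 12)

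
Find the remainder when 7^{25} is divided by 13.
By Fermat: 7^{12} ≡ 1 (mod 13). 25 = 2×12 + 1. So 7^{25} ≡ 7^{1} ≡ 7 (mod 13)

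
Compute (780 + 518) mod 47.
29

(780 + 518) = 1298
1298 mod 47 = 29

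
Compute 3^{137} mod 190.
143

Using successive squaring:
Binary expansion of 137: 10001001
Powers of 3 mod 190 (each is the square of the previous):
  3^1 ≡ 3 (mod 190)
  3^2 ≡ 3² = 9 ≡ 9 (mod 190)
  3^4 ≡ 9² = 81 ≡ 81 (mod 190)
  3^8 ≡ 81² = 6561 ≡ 101 (mod 190)
  3^16 ≡ 101² = 10201 ≡ 131 (mod 190)
  3^32 ≡ 131² = 17161 ≡ 61 (mod 190)
  3^64 ≡ 61² = 3721 ≡ 111 (mod 190)
  3^128 ≡ 111² = 12321 ≡ 161 (mod 190)
137 = 128 + 8 + 1, so 3^137 = 3^128 × 3^8 × 3^1 ≡ 161 × 101 × 3 (mod 190)
Multiplying step by step:
  161 × 101 = 16261 ≡ 111 (mod 190)
  111 × 3 = 333 ≡ 143 (mod 190)
Result: 3^137 ≡ 143 (mod 190)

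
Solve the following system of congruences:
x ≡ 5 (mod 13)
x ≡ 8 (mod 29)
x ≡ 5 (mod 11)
1864

Using the Chinese Remainder Theorem:
M = product of moduli = 4147
For equation 1: M_1 = 319, 319 ≡ 7 (mod 13), inverse of 319 mod 13 is 2 (check: 7 × 2 = 14 ≡ 1 (mod 13))
For equation 2: M_2 = 143, 143 ≡ 27 (mod 29), inverse of 143 mod 29 is 14 (check: 27 × 14 = 378 ≡ 1 (mod 29))
For equation 3: M_3 = 377, 377 ≡ 3 (mod 11), inverse of 377 mod 11 is 4 (check: 3 × 4 = 12 ≡ 1 (mod 11))
Combine: x ≡ Σ r_i×M_i×(M_i⁻¹ mod m_i) = 5×319×2 + 8×143×14 + 5×377×4 = 3190 + 16016 + 7540 = 26746
26746 mod 4147 = 1864
x ≡ 1864 (mod 4147)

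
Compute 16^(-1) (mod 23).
16^(-1) ≡ 13 (mod 23). Verification: 16 × 13 = 208 ≡ 1 (mod 23)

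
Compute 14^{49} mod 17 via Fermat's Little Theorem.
14

By Fermat's Little Theorem, a^(p-1) ≡ 1 (mod p) for prime p and gcd(a, p) = 1
Here p = 17, so 14^16 ≡ 1 (mod 17)
We can reduce the exponent: 49 mod 16 = 1
So 14^49 ≡ 14^1 (mod 17)
Computing: 14^1 mod 17 = 14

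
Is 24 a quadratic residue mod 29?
By Euler's criterion: 24^{14} ≡ 1 (mod 29). Since this equals 1, 24 is a QR.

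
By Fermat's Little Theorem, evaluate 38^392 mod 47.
By Fermat: 38^{46} ≡ 1 (mod 47). 392 = 8×46 + 24. So 38^{392} ≡ 38^{24} ≡ 9 (mod 47)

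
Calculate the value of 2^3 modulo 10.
3 = 2 + 1 (binary 11). Repeated squaring mod 10: 2^1 ≡ 2; 2^2 ≡ 2² = 4 ≡ 4. Multiply: 2^3 = 2^2 × 2^1 ≡ 4 × 2 (mod 10): 4 × 2 = 8 ≡ 8. So 2^3 ≡ 8 (mod 10).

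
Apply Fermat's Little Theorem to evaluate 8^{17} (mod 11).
2

By Fermat's Little Theorem, a^(p-1) ≡ 1 (mod p) for prime p and gcd(a, p) = 1
Here p = 11, so 8^10 ≡ 1 (mod 11)
We can reduce the exponent: 17 mod 10 = 7
So 8^17 ≡ 8^7 (mod 11)
Computing: 8^7 mod 11 = 2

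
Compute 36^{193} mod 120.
96

Using successive squaring:
Binary expansion of 193: 11000001
Powers of 36 mod 120 (each is the square of the previous):
  36^1 ≡ 36 (mod 120)
  36^2 ≡ 36² = 1296 ≡ 96 (mod 120)
  36^4 ≡ 96² = 9216 ≡ 96 (mod 120)
  36^8 ≡ 96² = 9216 ≡ 96 (mod 120)
  36^16 ≡ 96² = 9216 ≡ 96 (mod 120)
  36^32 ≡ 96² = 9216 ≡ 96 (mod 120)
  36^64 ≡ 96² = 9216 ≡ 96 (mod 120)
  36^128 ≡ 96² = 9216 ≡ 96 (mod 120)
193 = 128 + 64 + 1, so 36^193 = 36^128 × 36^64 × 36^1 ≡ 96 × 96 × 36 (mod 120)
Multiplying step by step:
  96 × 96 = 9216 ≡ 96 (mod 120)
  96 × 36 = 3456 ≡ 96 (mod 120)
Result: 36^193 ≡ 96 (mod 120)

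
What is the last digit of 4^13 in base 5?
Using Fermat: 4^{4} ≡ 1 (mod 5). 13 ≡ 1 (mod 4). So 4^{13} ≡ 4^{1} ≡ 4 (mod 5)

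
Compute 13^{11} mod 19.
2

Using successive squaring:
Binary expansion of 11: 1011
Powers of 13 mod 19 (each is the square of the previous):
  13^1 ≡ 13 (mod 19)
  13^2 ≡ 13² = 169 ≡ 17 (mod 19)
  13^4 ≡ 17² = 289 ≡ 4 (mod 19)
  13^8 ≡ 4² = 16 ≡ 16 (mod 19)
11 = 8 + 2 + 1, so 13^11 = 13^8 × 13^2 × 13^1 ≡ 16 × 17 × 13 (mod 19)
Multiplying step by step:
  16 × 17 = 272 ≡ 6 (mod 19)
  6 × 13 = 78 ≡ 2 (mod 19)
Result: 13^11 ≡ 2 (mod 19)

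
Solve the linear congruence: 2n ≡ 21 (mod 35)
28

Since gcd(2, 35) = 1 divides 21, a solution exists.
Multiply both sides by the inverse of 2 mod 35:
  2^(-1) mod 35 = 18
  x ≡ 18 × 21 ≡ 378 ≡ 28 (mod 35)
Verification: 2 × 28 = 56 = 1 × 35 + 21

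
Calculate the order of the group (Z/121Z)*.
110

Prime factorization: 121 = 11^2
Using the formula φ(n) = n × Π(1 - 1/p) for each prime factor p:
φ(121) = 121 × (1 - 1/11)
φ(121) = 110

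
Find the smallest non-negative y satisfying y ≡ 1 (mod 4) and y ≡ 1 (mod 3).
M = 4 × 3 = 12. M₁ = 3, y₁ ≡ 3 (mod 4). M₂ = 4, y₂ ≡ 1 (mod 3). y = 1×3×3 + 1×4×1 ≡ 1 (mod 12)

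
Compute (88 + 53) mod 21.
15

(88 + 53) = 141
141 mod 21 = 15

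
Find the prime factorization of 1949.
1949

Divide by primes starting from smallest:
1949 ÷ 1949 = 1

1949 = 1949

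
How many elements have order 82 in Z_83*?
Number of primitive roots mod 83 = φ(82) = 40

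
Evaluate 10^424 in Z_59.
Using Fermat: 10^{58} ≡ 1 (mod 59). 424 ≡ 18 (mod 58). So 10^{424} ≡ 10^{18} ≡ 21 (mod 59)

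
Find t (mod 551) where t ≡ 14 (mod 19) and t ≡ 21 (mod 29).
M = 19 × 29 = 551. M₁ = 29, y₁ ≡ 2 (mod 19). M₂ = 19, y₂ ≡ 26 (mod 29). t = 14×29×2 + 21×19×26 ≡ 166 (mod 551)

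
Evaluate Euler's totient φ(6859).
6498

Prime factorization: 6859 = 19^3
Using the formula φ(n) = n × Π(1 - 1/p) for each prime factor p:
φ(6859) = 6859 × (1 - 1/19)
φ(6859) = 6498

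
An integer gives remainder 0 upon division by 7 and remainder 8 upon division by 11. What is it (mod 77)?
M = 7 × 11 = 77. M₁ = 11, y₁ ≡ 2 (mod 7). M₂ = 7, y₂ ≡ 8 (mod 11). m = 0×11×2 + 8×7×8 ≡ 63 (mod 77). The smallest positive such number is 63.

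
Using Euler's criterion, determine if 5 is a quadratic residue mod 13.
By Euler's criterion: 5^{6} ≡ 12 (mod 13). Since this equals -1 (≡ 12), 5 is not a QR.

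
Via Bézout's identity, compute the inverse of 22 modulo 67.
Extended GCD: 22(-3) + 67(1) = 1. So 22^(-1) ≡ 64 ≡ 64 (mod 67). Verify: 22 × 64 = 1408 ≡ 1 (mod 67)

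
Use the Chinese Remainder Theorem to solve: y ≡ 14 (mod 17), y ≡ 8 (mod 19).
M = 17 × 19 = 323. M₁ = 19, y₁ ≡ 9 (mod 17). M₂ = 17, y₂ ≡ 9 (mod 19). y = 14×19×9 + 8×17×9 ≡ 65 (mod 323)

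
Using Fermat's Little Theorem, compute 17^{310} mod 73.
24

By Fermat's Little Theorem, a^(p-1) ≡ 1 (mod p) for prime p and gcd(a, p) = 1
Here p = 73, so 17^72 ≡ 1 (mod 73)
We can reduce the exponent: 310 mod 72 = 22
So 17^310 ≡ 17^22 (mod 73)
Computing: 17^22 mod 73 = 24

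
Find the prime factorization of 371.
7 × 53

Divide by primes starting from smallest:
371 ÷ 7 = 53
53 ÷ 53 = 1

371 = 7 × 53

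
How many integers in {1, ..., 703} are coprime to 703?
648

Prime factorization: 703 = 19 × 37
Using the formula φ(n) = n × Π(1 - 1/p) for each prime factor p:
φ(703) = 703 × (1 - 1/19) × (1 - 1/37)
φ(703) = 648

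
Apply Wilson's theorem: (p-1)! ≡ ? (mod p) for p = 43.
By Wilson's theorem, (42)! ≡ -1 ≡ 42 (mod 43)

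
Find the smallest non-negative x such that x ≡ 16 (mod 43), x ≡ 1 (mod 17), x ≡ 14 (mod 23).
15539

Using the Chinese Remainder Theorem:
M = product of moduli = 16813
For equation 1: M_1 = 391, 391 ≡ 4 (mod 43), inverse of 391 mod 43 is 11 (check: 4 × 11 = 44 ≡ 1 (mod 43))
For equation 2: M_2 = 989, 989 ≡ 3 (mod 17), inverse of 989 mod 17 is 6 (check: 3 × 6 = 18 ≡ 1 (mod 17))
For equation 3: M_3 = 731, 731 ≡ 18 (mod 23), inverse of 731 mod 23 is 9 (check: 18 × 9 = 162 ≡ 1 (mod 23))
Combine: x ≡ Σ r_i×M_i×(M_i⁻¹ mod m_i) = 16×391×11 + 1×989×6 + 14×731×9 = 68816 + 5934 + 92106 = 166856
166856 mod 16813 = 15539
x ≡ 15539 (mod 16813)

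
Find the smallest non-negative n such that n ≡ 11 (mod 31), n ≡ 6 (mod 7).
104

Using the Chinese Remainder Theorem:
M = product of moduli = 217
For equation 1: M_1 = 7, 7 ≡ 7 (mod 31), inverse of 7 mod 31 is 9 (check: 7 × 9 = 63 ≡ 1 (mod 31))
For equation 2: M_2 = 31, 31 ≡ 3 (mod 7), inverse of 31 mod 7 is 5 (check: 3 × 5 = 15 ≡ 1 (mod 7))
Combine: n ≡ Σ r_i×M_i×(M_i⁻¹ mod m_i) = 11×7×9 + 6×31×5 = 693 + 930 = 1623
1623 mod 217 = 104
n ≡ 104 (mod 217)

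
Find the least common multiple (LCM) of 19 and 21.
399

First find GCD(19, 21) using the Euclidean algorithm:
19 = 0 × 21 + 19
21 = 1 × 19 + 2
19 = 9 × 2 + 1
2 = 2 × 1 + 0
GCD(19, 21) = 1

LCM formula: LCM(a, b) = (a × b) / GCD(a, b)
LCM(19, 21) = (19 × 21) / 1
LCM(19, 21) = 399 / 1
LCM(19, 21) = 399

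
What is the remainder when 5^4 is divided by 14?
4 = 4 (binary 100). Repeated squaring mod 14: 5^1 ≡ 5; 5^2 ≡ 5² = 25 ≡ 11; 5^4 ≡ 11² = 121 ≡ 9. So 5^4 ≡ 9 (mod 14).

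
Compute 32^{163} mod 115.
48

Using successive squaring:
Binary expansion of 163: 10100011
Powers of 32 mod 115 (each is the square of the previous):
  32^1 ≡ 32 (mod 115)
  32^2 ≡ 32² = 1024 ≡ 104 (mod 115)
  32^4 ≡ 104² = 10816 ≡ 6 (mod 115)
  32^8 ≡ 6² = 36 ≡ 36 (mod 115)
  32^16 ≡ 36² = 1296 ≡ 31 (mod 115)
  32^32 ≡ 31² = 961 ≡ 41 (mod 115)
  32^64 ≡ 41² = 1681 ≡ 71 (mod 115)
  32^128 ≡ 71² = 5041 ≡ 96 (mod 115)
163 = 128 + 32 + 2 + 1, so 32^163 = 32^128 × 32^32 × 32^2 × 32^1 ≡ 96 × 41 × 104 × 32 (mod 115)
Multiplying step by step:
  96 × 41 = 3936 ≡ 26 (mod 115)
  26 × 104 = 2704 ≡ 59 (mod 115)
  59 × 32 = 1888 ≡ 48 (mod 115)
Result: 32^163 ≡ 48 (mod 115)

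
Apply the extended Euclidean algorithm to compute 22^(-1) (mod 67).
Extended GCD: 22(-3) + 67(1) = 1. So 22^(-1) ≡ 64 ≡ 64 (mod 67). Verify: 22 × 64 = 1408 ≡ 1 (mod 67)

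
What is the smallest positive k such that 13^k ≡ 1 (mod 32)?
Powers of 13 mod 32: 13^1≡13, 13^2≡9, 13^3≡21, 13^4≡17, 13^5≡29, 13^6≡25, 13^7≡5, 13^8≡1. Order = 8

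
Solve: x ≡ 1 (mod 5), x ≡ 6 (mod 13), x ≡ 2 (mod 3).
M = 5 × 13 × 3 = 195. M₁ = 39, y₁ ≡ 4 (mod 5). M₂ = 15, y₂ ≡ 7 (mod 13). M₃ = 65, y₃ ≡ 2 (mod 3). x = 1×39×4 + 6×15×7 + 2×65×2 ≡ 71 (mod 195)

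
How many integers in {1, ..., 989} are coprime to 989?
924

Prime factorization: 989 = 23 × 43
Using the formula φ(n) = n × Π(1 - 1/p) for each prime factor p:
φ(989) = 989 × (1 - 1/23) × (1 - 1/43)
φ(989) = 924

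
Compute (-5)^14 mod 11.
Using Fermat: (-5)^{10} ≡ 1 (mod 11). 14 ≡ 4 (mod 10). So (-5)^{14} ≡ (-5)^{4} ≡ 9 (mod 11)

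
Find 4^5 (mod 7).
5 = 4 + 1 (binary 101). Repeated squaring mod 7: 4^1 ≡ 4; 4^2 ≡ 4² = 16 ≡ 2; 4^4 ≡ 2² = 4 ≡ 4. Multiply: 4^5 = 4^4 × 4^1 ≡ 4 × 4 (mod 7): 4 × 4 = 16 ≡ 2. So 4^5 ≡ 2 (mod 7).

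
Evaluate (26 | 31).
(26/31) = 26^{15} mod 31 = -1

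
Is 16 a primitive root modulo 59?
p - 1 = 58 has prime divisors 2, 29. Check 16^(58/q) mod 59 for each: 16^(58/2) = 16^29 ≡ 1, 16^(58/29) = 16^2 ≡ 20 (mod 59). Since 16^29 ≡ 1 (mod 59), the order of 16 divides 29 (in fact the order is 29) ≠ 58, so it is not a primitive root.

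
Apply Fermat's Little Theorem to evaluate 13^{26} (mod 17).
16

By Fermat's Little Theorem, a^(p-1) ≡ 1 (mod p) for prime p and gcd(a, p) = 1
Here p = 17, so 13^16 ≡ 1 (mod 17)
We can reduce the exponent: 26 mod 16 = 10
So 13^26 ≡ 13^10 (mod 17)
Computing: 13^10 mod 17 = 16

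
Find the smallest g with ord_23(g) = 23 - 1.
p - 1 = 22 has prime divisors 2, 11. h is a primitive root mod 23 iff h^(22/q) ≢ 1 (mod 23) for each such q.
h = 2: 2^11 ≡ 1, 2^2 ≡ 4 (mod 23); 2^11 ≡ 1, so not a primitive root.
h = 3: 3^11 ≡ 1, 3^2 ≡ 9 (mod 23); 3^11 ≡ 1, so not a primitive root.
h = 4: 4^11 ≡ 1, 4^2 ≡ 16 (mod 23); 4^11 ≡ 1, so not a primitive root.
h = 5: 5^11 ≡ 22, 5^2 ≡ 2 (mod 23); none is 1, so 5 has order 22 and is a primitive root.
The smallest primitive root mod 23 is g = 5.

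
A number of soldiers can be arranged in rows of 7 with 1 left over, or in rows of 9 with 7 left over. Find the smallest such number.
M = 7 × 9 = 63. M₁ = 9, y₁ ≡ 4 (mod 7). M₂ = 7, y₂ ≡ 4 (mod 9). t = 1×9×4 + 7×7×4 ≡ 43 (mod 63). The smallest positive such number is 43.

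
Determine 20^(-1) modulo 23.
20^(-1) ≡ 15 (mod 23). Verification: 20 × 15 = 300 ≡ 1 (mod 23)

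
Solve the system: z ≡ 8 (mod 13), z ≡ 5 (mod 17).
M = 13 × 17 = 221. M₁ = 17, y₁ ≡ 10 (mod 13). M₂ = 13, y₂ ≡ 4 (mod 17). z = 8×17×10 + 5×13×4 ≡ 73 (mod 221)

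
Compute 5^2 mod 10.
2 = 2 (binary 10). Repeated squaring mod 10: 5^1 ≡ 5; 5^2 ≡ 5² = 25 ≡ 5. So 5^2 ≡ 5 (mod 10).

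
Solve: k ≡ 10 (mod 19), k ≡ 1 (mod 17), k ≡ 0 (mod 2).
M = 19 × 17 × 2 = 646. M₁ = 34, y₁ ≡ 14 (mod 19). M₂ = 38, y₂ ≡ 13 (mod 17). M₃ = 323, y₃ ≡ 1 (mod 2). k = 10×34×14 + 1×38×13 + 0×323×1 ≡ 86 (mod 646)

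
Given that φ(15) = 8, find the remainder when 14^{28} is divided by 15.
By Euler: 14^{8} ≡ 1 (mod 15) since gcd(14, 15) = 1. 28 = 3×8 + 4. So 14^{28} ≡ 14^{4} ≡ 1 (mod 15)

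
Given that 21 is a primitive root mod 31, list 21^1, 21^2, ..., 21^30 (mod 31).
g^1, g^2, ..., g^{30} mod 31: {21, 7, 23, 18, 6, 2, 11, 14, 15, 5, 12, 4, 22, 28, 30, 10, 24, 8, 13, 25, 29, 20, 17, 16, 26, 19, 27, 9, 3, 1}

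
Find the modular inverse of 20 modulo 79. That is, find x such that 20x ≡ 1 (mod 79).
4

Using Extended Euclidean Algorithm:
gcd(20, 79) = 1
Bezout coefficients: 20 × 4 + 79 × -1 = 1
So 20 × 4 ≡ 1 (mod 79)
The inverse is 4 mod 79 = 4
Verification: 20 × 4 = 80 = 1 × 79 + 1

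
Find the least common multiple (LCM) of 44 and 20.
220

First find GCD(44, 20) using the Euclidean algorithm:
44 = 2 × 20 + 4
20 = 5 × 4 + 0
GCD(44, 20) = 4

LCM formula: LCM(a, b) = (a × b) / GCD(a, b)
LCM(44, 20) = (44 × 20) / 4
LCM(44, 20) = 880 / 4
LCM(44, 20) = 220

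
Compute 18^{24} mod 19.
1

Using successive squaring:
Binary expansion of 24: 11000
Powers of 18 mod 19 (each is the square of the previous):
  18^1 ≡ 18 (mod 19)
  18^2 ≡ 18² = 324 ≡ 1 (mod 19)
  18^4 ≡ 1² = 1 ≡ 1 (mod 19)
  18^8 ≡ 1² = 1 ≡ 1 (mod 19)
  18^16 ≡ 1² = 1 ≡ 1 (mod 19)
24 = 16 + 8, so 18^24 = 18^16 × 18^8 ≡ 1 × 1 (mod 19)
Multiplying step by step:
  1 × 1 = 1 ≡ 1 (mod 19)
Result: 18^24 ≡ 1 (mod 19)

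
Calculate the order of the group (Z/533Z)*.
480

Prime factorization: 533 = 13 × 41
Using the formula φ(n) = n × Π(1 - 1/p) for each prime factor p:
φ(533) = 533 × (1 - 1/13) × (1 - 1/41)
φ(533) = 480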